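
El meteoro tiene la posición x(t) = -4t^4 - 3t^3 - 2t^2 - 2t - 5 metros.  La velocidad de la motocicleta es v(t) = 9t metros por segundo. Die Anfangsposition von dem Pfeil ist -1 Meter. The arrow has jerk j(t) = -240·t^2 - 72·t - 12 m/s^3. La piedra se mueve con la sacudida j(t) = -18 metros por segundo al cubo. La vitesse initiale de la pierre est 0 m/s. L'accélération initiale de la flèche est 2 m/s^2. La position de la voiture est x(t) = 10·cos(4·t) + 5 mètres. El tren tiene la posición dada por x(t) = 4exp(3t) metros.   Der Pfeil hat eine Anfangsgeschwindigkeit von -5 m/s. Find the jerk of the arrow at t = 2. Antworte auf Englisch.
We have jerk j(t) = -240·t^2 - 72·t - 12. Substituting t = 2: j(2) = -1116.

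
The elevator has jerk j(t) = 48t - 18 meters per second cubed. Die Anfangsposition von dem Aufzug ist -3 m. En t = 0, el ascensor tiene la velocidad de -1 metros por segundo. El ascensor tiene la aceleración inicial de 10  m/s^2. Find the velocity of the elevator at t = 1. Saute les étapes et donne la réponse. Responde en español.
La velocidad en t = 1 es v = 8.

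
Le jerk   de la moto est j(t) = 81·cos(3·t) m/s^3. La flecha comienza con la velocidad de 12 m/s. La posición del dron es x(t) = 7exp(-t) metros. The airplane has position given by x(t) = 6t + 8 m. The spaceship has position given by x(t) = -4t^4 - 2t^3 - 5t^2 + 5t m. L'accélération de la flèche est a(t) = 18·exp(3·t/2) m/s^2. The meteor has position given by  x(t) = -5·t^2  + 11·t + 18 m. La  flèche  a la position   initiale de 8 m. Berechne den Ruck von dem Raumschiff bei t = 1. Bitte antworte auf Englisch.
We must differentiate our position equation x(t) = -4·t^4 - 2·t^3 - 5·t^2 + 5·t 3 times. Differentiating position, we get velocity: v(t) = -16·t^3 - 6·t^2 - 10·t + 5. The derivative of velocity gives acceleration: a(t) = -48·t^2 - 12·t - 10. Differentiating acceleration, we get jerk: j(t) = -96·t - 12. Using j(t) = -96·t - 12 and substituting t = 1, we find j = -108.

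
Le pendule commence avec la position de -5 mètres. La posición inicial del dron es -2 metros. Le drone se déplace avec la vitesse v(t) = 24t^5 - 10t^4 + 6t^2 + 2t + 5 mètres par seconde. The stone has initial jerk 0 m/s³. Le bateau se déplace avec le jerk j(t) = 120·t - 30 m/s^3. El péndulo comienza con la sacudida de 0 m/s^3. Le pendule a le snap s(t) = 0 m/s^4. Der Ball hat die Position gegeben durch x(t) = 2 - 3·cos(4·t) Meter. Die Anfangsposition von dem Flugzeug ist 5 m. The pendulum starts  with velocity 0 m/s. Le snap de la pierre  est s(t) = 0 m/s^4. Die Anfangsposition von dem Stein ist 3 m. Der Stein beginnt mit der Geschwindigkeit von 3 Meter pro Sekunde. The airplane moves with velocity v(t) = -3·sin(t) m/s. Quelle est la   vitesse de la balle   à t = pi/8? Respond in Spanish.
Para resolver esto, necesitamos tomar 1 derivada de nuestra ecuación de la posición x(t) = 2 - 3·cos(4·t). Derivando la posición, obtenemos la velocidad: v(t) = 12·sin(4·t). De la ecuación de la velocidad v(t) = 12·sin(4·t), sustituimos t = pi/8 para obtener v = 12.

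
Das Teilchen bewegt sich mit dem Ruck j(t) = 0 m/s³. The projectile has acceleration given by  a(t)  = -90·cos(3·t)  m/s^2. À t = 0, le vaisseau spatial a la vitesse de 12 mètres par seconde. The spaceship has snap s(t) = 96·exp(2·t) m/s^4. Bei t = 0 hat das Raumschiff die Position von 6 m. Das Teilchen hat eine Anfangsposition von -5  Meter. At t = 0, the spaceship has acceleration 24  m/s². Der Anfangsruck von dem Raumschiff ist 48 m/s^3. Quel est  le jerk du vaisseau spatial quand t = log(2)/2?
Nous devons trouver l'intégrale de notre équation du snap s(t) = 96·exp(2·t) 1 fois. En intégrant le snap et en utilisant la condition initiale j(0) = 48, nous obtenons j(t) = 48·exp(2·t). En utilisant j(t) = 48·exp(2·t) et en substituant t = log(2)/2, nous trouvons j = 96.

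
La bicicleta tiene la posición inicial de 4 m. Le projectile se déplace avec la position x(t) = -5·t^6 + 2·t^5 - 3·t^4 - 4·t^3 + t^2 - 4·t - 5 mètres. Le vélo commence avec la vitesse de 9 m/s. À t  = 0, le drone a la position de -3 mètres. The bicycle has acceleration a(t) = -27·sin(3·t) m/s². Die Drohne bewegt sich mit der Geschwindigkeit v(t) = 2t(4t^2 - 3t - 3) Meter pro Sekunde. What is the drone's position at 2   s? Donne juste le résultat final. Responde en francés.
À t = 2, x = 1.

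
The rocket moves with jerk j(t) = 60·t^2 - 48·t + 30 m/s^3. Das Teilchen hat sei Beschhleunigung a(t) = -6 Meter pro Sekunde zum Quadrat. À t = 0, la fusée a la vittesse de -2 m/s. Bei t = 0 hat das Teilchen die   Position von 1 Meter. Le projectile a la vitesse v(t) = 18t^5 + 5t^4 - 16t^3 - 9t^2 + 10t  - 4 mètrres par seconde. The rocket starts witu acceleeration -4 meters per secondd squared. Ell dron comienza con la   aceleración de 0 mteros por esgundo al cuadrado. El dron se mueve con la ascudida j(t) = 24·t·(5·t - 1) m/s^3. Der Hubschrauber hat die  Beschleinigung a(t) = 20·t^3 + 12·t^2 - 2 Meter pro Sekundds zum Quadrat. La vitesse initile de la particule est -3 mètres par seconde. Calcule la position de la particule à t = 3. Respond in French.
En partant de l'accélération a(t) = -6, nous prenons 2 primitives. L'intégrale de l'accélération est la vitesse. En utilisant v(0) = -3, nous obtenons v(t) = -6·t - 3. La primitive de la vitesse est la position. En utilisant x(0) = 1, nous obtenons x(t) = -3·t^2 - 3·t + 1. Nous avons la position x(t) = -3·t^2 - 3·t + 1. En substituant t = 3: x(3) = -35.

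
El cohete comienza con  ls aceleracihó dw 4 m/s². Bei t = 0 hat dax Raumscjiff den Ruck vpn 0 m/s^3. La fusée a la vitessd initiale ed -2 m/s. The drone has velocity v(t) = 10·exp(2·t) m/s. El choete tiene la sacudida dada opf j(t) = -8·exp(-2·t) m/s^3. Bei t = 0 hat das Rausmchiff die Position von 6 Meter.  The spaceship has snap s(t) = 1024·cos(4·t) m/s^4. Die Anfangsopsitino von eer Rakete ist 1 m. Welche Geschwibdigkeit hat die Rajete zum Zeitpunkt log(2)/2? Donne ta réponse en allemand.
Um dies zu lösen, müssen wir 2 Integrale unserer Gleichung für den Ruck j(t) = -8·exp(-2·t) finden. Durch Integration von dem Ruck und Verwendung der Anfangsbedingung a(0) = 4, erhalten wir a(t) = 4·exp(-2·t). Durch Integration von der Beschleunigung und Verwendung der Anfangsbedingung v(0) = -2, erhalten wir v(t) = -2·exp(-2·t). Mit v(t) = -2·exp(-2·t) und Einsetzen von t = log(2)/2, finden wir v = -1.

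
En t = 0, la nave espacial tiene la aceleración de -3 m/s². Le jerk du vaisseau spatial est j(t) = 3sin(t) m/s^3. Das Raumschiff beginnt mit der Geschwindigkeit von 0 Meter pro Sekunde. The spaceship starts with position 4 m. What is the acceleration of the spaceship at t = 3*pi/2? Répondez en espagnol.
Necesitamos integrar nuestra ecuación de la sacudida j(t) = 3·sin(t) 1 vez. La integral de la sacudida es la aceleración. Usando a(0) = -3, obtenemos a(t) = -3·cos(t). Usando a(t) = -3·cos(t) y sustituyendo t = 3*pi/2, encontramos a = 0.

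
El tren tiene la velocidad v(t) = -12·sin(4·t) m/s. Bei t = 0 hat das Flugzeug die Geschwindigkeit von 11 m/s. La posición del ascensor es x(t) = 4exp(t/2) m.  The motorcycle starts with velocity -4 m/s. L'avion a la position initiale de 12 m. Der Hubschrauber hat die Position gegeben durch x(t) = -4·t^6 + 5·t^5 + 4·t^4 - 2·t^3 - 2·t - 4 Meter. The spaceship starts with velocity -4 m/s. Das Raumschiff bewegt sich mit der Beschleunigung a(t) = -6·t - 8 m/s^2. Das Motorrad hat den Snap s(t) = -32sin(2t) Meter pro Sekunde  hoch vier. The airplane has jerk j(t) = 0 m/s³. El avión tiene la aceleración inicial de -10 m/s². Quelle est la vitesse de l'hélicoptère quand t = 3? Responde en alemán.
Wir müssen unsere Gleichung für die Position x(t) = -4·t^6 + 5·t^5 + 4·t^4 - 2·t^3 - 2·t - 4 1-mal ableiten. Mit d/dt von x(t) finden wir v(t) = -24·t^5 + 25·t^4 + 16·t^3 - 6·t^2 - 2. Aus der Gleichung für die Geschwindigkeit v(t) = -24·t^5 + 25·t^4 + 16·t^3 - 6·t^2 - 2, setzen wir t = 3 ein und erhalten v = -3431.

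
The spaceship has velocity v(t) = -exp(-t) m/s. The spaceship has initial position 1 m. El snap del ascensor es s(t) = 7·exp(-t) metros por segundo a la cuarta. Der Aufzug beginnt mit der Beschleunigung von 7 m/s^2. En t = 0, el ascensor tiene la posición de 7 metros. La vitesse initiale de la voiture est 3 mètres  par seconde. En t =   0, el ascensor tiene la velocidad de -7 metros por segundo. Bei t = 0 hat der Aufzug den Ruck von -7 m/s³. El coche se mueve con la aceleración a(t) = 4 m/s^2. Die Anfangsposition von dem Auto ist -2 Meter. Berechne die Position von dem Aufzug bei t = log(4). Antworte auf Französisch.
En partant du snap s(t) = 7·exp(-t), nous prenons 4 intégrales. En prenant ∫s(t)dt et en appliquant j(0) = -7, nous trouvons j(t) = -7·exp(-t). En intégrant le jerk et en utilisant la condition initiale a(0) = 7, nous obtenons a(t) = 7·exp(-t). En intégrant l'accélération et en utilisant la condition initiale v(0) = -7, nous obtenons v(t) = -7·exp(-t). En intégrant la vitesse et en utilisant la condition initiale x(0) = 7, nous obtenons x(t) = 7·exp(-t). En utilisant x(t) = 7·exp(-t) et en substituant t = log(4), nous trouvons x = 7/4.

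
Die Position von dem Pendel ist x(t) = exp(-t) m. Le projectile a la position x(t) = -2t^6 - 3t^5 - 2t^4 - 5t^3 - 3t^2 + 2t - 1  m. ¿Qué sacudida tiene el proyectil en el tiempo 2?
Para resolver esto, necesitamos tomar 3 derivadas de nuestra ecuación de la posición x(t) = -2·t^6 - 3·t^5 - 2·t^4 - 5·t^3 - 3·t^2 + 2·t - 1. Tomando d/dt de x(t), encontramos v(t) = -12·t^5 - 15·t^4 - 8·t^3 - 15·t^2 - 6·t + 2. Derivando la velocidad, obtenemos la aceleración: a(t) = -60·t^4 - 60·t^3 - 24·t^2 - 30·t - 6. La derivada de la aceleración da la sacudida: j(t) = -240·t^3 - 180·t^2 - 48·t - 30. Usando j(t) = -240·t^3 - 180·t^2 - 48·t - 30 y sustituyendo t = 2, encontramos j = -2766.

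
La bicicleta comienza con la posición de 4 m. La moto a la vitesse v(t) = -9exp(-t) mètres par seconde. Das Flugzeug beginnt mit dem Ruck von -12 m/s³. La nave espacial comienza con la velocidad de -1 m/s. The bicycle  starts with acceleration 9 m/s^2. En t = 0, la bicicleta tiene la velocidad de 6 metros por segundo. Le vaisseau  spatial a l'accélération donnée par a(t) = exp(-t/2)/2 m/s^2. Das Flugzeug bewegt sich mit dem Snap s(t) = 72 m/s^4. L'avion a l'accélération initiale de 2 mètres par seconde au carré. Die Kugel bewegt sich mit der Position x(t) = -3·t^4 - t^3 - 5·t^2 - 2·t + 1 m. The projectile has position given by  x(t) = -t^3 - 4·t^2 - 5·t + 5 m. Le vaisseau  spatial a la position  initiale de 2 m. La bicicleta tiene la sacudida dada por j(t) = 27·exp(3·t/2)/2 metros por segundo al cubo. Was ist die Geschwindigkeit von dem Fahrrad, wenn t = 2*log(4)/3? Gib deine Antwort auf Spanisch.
Necesitamos integrar nuestra ecuación de la sacudida j(t) = 27·exp(3·t/2)/2 2 veces. Tomando ∫j(t)dt y aplicando a(0) = 9, encontramos a(t) = 9·exp(3·t/2). La integral de la aceleración, con v(0) = 6, da la velocidad: v(t) = 6·exp(3·t/2). Tenemos la velocidad v(t) = 6·exp(3·t/2). Sustituyendo t = 2*log(4)/3: v(2*log(4)/3) = 24.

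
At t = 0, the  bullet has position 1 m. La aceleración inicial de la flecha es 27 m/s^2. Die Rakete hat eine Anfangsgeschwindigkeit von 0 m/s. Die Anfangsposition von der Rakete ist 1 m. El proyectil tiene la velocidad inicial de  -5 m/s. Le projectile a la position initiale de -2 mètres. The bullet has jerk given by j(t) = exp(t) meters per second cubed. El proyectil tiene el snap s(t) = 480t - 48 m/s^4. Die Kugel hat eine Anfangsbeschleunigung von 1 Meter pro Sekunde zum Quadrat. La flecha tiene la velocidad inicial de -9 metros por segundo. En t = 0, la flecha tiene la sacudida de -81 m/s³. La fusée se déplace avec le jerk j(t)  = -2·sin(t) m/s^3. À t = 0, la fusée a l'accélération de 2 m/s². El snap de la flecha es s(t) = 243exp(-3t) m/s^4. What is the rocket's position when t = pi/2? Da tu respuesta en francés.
En partant du jerk j(t) = -2·sin(t), nous prenons 3 intégrales. L'intégrale du jerk est l'accélération. En utilisant a(0) = 2, nous obtenons a(t) = 2·cos(t). La primitive de l'accélération, avec v(0) = 0, donne la vitesse: v(t) = 2·sin(t). En prenant ∫v(t)dt et en appliquant x(0) = 1, nous trouvons x(t) = 3 - 2·cos(t). Nous avons la position x(t) = 3 - 2·cos(t). En substituant t = pi/2: x(pi/2) = 3.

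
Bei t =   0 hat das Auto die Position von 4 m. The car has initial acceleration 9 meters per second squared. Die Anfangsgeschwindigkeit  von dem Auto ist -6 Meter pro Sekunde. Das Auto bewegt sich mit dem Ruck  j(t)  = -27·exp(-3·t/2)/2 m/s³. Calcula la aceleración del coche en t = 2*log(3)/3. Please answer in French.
En partant du jerk j(t) = -27·exp(-3·t/2)/2, nous prenons 1 intégrale. En prenant ∫j(t)dt et en appliquant a(0) = 9, nous trouvons a(t) = 9·exp(-3·t/2). De l'équation de l'accélération a(t) = 9·exp(-3·t/2), nous substituons t = 2*log(3)/3 pour obtenir a = 3.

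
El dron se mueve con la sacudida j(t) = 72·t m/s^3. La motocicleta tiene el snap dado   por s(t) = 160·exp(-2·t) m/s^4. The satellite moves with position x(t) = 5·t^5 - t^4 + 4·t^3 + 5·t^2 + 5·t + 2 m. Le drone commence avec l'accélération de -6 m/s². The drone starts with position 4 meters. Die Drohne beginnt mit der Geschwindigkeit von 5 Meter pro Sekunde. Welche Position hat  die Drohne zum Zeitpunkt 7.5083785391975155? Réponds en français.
Nous devons trouver la primitive de notre équation du jerk j(t) = 72·t 3 fois. En prenant ∫j(t)dt et en appliquant a(0) = -6, nous trouvons a(t) = 36·t^2 - 6. L'intégrale de l'accélération est la vitesse. En utilisant v(0) = 5, nous obtenons v(t) = 12·t^3 - 6·t + 5. La primitive de la vitesse, avec x(0) = 4, donne la position: x(t) = 3·t^4 - 3·t^2 + 5·t + 4. Nous avons la position x(t) = 3·t^4 - 3·t^2 + 5·t + 4. En substituant t = 7.5083785391975155: x(7.5083785391975155) = 9407.08963288817.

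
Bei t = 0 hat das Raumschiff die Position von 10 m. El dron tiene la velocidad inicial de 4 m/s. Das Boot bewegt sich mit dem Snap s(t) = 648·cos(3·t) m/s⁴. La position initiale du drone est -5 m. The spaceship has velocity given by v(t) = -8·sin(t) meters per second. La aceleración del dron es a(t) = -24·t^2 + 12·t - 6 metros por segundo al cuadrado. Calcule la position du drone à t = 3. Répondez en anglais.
Starting from acceleration a(t) = -24·t^2 + 12·t - 6, we take 2 integrals. Finding the integral of a(t) and using v(0) = 4: v(t) = -8·t^3 + 6·t^2 - 6·t + 4. The integral of velocity, with x(0) = -5, gives position: x(t) = -2·t^4 + 2·t^3 - 3·t^2 + 4·t - 5. From the given position equation x(t) = -2·t^4 + 2·t^3 - 3·t^2 + 4·t - 5, we substitute t = 3 to get x = -128.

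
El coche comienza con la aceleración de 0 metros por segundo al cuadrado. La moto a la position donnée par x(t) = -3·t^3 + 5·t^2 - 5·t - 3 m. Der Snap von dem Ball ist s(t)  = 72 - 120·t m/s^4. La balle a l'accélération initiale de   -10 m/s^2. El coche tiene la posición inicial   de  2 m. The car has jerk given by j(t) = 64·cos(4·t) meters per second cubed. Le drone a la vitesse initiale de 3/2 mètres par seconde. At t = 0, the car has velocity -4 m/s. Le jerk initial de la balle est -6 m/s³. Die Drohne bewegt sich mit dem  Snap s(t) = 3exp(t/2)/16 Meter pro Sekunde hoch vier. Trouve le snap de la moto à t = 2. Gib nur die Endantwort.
La réponse est 0.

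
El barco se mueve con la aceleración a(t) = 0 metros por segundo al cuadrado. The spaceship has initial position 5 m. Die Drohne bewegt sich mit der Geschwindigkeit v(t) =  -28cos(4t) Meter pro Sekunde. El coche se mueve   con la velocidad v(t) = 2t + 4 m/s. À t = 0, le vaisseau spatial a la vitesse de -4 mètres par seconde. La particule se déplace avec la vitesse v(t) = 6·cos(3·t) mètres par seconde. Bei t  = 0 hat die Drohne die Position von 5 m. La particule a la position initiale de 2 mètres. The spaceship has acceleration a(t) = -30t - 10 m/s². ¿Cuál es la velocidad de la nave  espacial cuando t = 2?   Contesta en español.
Necesitamos integrar nuestra ecuación de la aceleración a(t) = -30·t - 10 1 vez. La integral de la aceleración, con v(0) = -4, da la velocidad: v(t) = -15·t^2 - 10·t - 4. De la ecuación de la velocidad v(t) = -15·t^2 - 10·t - 4, sustituimos t = 2 para obtener v = -84.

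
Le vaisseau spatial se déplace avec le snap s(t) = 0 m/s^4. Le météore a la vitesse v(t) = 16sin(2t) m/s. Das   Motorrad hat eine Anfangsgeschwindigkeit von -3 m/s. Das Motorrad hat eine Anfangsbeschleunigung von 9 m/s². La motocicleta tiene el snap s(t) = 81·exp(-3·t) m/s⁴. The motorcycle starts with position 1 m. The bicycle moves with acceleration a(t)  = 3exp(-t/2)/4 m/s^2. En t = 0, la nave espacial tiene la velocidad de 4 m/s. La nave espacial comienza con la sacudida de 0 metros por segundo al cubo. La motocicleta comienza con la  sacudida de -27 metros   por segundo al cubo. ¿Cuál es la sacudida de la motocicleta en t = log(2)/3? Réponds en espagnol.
Para resolver esto, necesitamos tomar 1 integral de nuestra ecuación del snap s(t) = 81·exp(-3·t). La integral del snap es la sacudida. Usando j(0) = -27, obtenemos j(t) = -27·exp(-3·t). Usando j(t) = -27·exp(-3·t) y sustituyendo t = log(2)/3, encontramos j = -27/2.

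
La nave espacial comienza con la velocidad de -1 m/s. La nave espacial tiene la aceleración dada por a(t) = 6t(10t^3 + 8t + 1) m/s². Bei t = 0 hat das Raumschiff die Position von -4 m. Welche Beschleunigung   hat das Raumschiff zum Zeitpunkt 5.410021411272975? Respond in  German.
Aus der Gleichung für die Beschleunigung a(t) = 6·t·(10·t^3 + 8·t + 1), setzen wir t = 5.410021411272975 ein und erhalten a = 52835.4543748733.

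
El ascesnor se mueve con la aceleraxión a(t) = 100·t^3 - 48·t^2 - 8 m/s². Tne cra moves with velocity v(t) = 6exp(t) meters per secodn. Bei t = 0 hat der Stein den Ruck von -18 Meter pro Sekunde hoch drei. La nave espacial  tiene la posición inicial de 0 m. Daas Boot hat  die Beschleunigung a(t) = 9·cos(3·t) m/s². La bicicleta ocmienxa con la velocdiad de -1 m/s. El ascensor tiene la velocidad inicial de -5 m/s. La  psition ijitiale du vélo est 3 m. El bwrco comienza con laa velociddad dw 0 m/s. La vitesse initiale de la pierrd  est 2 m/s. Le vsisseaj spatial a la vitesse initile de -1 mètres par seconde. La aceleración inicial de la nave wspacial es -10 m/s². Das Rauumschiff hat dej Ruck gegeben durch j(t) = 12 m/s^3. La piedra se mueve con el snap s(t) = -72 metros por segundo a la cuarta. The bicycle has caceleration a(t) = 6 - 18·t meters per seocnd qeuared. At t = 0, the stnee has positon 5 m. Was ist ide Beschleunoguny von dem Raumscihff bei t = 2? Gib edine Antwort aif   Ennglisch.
To solve this, we need to take 1 integral of our jerk equation j(t) = 12. Finding the integral of j(t) and using a(0) = -10: a(t) = 12·t - 10. We have acceleration a(t) = 12·t - 10. Substituting t = 2: a(2) = 14.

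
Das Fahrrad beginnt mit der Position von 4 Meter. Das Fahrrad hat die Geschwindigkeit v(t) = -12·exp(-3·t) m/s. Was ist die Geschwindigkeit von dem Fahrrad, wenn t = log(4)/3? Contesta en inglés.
We have velocity v(t) = -12·exp(-3·t). Substituting t = log(4)/3: v(log(4)/3) = -3.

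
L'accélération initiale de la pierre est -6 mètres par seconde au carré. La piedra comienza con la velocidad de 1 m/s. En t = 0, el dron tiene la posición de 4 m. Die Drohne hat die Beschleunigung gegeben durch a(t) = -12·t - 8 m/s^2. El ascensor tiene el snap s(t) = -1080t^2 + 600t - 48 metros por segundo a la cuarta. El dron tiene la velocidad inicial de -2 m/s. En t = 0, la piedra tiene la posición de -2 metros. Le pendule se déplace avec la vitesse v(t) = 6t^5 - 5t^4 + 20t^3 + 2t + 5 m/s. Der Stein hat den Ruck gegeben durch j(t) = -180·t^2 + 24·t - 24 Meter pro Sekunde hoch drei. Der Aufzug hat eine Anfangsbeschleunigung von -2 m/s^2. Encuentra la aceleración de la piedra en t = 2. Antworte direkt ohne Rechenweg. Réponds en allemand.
Die Antwort ist -486.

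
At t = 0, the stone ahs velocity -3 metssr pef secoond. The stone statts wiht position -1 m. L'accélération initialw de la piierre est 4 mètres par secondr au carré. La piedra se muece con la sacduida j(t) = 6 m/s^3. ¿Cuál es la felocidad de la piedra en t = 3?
Para resolver esto, necesitamos tomar 2 integrales de nuestra ecuación de la sacudida j(t) = 6. Tomando ∫j(t)dt y aplicando a(0) = 4, encontramos a(t) = 6·t + 4. La antiderivada de la aceleración, con v(0) = -3, da la velocidad: v(t) = 3·t^2 + 4·t - 3. De la ecuación de la velocidad v(t) = 3·t^2 + 4·t - 3, sustituimos t = 3 para obtener v = 36.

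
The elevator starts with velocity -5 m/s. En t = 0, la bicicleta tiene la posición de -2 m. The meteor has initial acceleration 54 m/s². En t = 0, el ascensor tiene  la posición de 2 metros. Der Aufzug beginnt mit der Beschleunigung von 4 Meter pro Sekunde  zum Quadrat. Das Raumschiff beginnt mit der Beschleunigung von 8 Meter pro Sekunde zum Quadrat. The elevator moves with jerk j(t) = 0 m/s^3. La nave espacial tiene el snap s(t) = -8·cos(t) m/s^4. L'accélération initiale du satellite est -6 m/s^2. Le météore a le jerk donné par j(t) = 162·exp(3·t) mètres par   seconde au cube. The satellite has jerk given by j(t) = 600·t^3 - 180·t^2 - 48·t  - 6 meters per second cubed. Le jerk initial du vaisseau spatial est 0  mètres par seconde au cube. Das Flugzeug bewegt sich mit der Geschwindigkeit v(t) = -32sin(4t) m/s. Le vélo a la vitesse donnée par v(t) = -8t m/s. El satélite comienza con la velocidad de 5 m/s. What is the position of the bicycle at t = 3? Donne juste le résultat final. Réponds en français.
La réponse est -38.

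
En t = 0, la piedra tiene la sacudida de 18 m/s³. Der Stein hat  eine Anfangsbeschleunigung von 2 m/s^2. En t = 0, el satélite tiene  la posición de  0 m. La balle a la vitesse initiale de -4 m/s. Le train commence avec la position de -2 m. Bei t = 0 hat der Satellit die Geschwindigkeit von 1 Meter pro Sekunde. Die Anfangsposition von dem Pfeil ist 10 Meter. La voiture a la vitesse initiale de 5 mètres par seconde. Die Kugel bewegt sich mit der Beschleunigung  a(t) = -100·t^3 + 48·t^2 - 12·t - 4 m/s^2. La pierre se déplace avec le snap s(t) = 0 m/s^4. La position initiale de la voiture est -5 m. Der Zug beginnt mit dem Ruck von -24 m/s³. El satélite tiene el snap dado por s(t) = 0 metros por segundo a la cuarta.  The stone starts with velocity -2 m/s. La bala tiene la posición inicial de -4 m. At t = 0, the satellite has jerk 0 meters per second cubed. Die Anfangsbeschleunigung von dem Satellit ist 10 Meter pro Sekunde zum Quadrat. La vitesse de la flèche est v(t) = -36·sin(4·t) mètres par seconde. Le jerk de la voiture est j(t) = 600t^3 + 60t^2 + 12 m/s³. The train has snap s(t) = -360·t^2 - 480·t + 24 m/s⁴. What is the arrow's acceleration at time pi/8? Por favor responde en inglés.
Starting from velocity v(t) = -36·sin(4·t), we take 1 derivative. Differentiating velocity, we get acceleration: a(t) = -144·cos(4·t). From the given acceleration equation a(t) = -144·cos(4·t), we substitute t = pi/8 to get a = 0.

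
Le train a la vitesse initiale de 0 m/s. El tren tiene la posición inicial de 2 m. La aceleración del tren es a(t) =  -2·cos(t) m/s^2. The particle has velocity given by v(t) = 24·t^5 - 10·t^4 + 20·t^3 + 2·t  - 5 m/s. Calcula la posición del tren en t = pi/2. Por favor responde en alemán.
Um dies zu lösen, müssen wir 2 Integrale unserer Gleichung für die Beschleunigung a(t) = -2·cos(t) finden. Die Stammfunktion von der Beschleunigung, mit v(0) = 0, ergibt die Geschwindigkeit: v(t) = -2·sin(t). Das Integral von der Geschwindigkeit, mit x(0) = 2, ergibt die Position: x(t) = 2·cos(t). Aus der Gleichung für die Position x(t) = 2·cos(t), setzen wir t = pi/2 ein und erhalten x = 0.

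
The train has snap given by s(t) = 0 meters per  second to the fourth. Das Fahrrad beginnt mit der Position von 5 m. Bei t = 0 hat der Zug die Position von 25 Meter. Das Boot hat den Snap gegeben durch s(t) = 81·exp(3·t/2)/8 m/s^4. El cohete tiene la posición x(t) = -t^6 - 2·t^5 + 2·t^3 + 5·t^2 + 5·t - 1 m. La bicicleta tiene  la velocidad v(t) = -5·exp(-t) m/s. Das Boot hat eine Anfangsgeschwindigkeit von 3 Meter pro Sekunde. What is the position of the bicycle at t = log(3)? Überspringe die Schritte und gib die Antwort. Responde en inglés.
At t = log(3), x = 5/3.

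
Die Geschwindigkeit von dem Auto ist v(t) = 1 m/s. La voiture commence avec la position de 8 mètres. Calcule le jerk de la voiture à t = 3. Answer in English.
We must differentiate our velocity equation v(t) = 1 2 times. Taking d/dt of v(t), we find a(t) = 0. Differentiating acceleration, we get jerk: j(t) = 0. Using j(t) = 0 and substituting t = 3, we find j = 0.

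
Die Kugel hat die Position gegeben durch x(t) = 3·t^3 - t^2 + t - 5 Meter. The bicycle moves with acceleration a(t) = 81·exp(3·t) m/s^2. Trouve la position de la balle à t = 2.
Nous avons la position x(t) = 3·t^3 - t^2 + t - 5. En substituant t = 2: x(2) = 17.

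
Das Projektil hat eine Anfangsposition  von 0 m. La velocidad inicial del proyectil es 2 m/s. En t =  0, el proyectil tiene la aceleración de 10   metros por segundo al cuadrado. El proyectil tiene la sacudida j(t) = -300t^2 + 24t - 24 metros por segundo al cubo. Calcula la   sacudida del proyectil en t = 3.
Tenemos la sacudida j(t) = -300·t^2 + 24·t - 24. Sustituyendo t = 3: j(3) = -2652.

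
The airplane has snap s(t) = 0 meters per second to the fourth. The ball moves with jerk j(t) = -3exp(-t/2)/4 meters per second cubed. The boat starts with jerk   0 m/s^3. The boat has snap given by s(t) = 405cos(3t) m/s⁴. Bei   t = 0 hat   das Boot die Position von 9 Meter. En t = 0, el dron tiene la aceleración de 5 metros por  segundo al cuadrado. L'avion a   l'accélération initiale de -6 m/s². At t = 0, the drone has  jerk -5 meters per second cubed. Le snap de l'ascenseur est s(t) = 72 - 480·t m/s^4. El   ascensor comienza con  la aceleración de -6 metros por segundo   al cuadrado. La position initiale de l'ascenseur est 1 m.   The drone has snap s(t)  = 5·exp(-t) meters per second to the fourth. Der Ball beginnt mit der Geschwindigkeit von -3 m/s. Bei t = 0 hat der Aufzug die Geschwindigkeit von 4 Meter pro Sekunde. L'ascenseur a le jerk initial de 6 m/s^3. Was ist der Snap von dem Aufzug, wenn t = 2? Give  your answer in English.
We have snap s(t) = 72 - 480·t. Substituting t = 2: s(2) = -888.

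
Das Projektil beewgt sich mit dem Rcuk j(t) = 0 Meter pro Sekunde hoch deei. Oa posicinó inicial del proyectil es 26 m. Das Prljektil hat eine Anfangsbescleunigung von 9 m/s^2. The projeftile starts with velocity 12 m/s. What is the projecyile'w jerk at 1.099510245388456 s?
From the given jerk equation j(t) = 0, we substitute t = 1.099510245388456 to get j = 0.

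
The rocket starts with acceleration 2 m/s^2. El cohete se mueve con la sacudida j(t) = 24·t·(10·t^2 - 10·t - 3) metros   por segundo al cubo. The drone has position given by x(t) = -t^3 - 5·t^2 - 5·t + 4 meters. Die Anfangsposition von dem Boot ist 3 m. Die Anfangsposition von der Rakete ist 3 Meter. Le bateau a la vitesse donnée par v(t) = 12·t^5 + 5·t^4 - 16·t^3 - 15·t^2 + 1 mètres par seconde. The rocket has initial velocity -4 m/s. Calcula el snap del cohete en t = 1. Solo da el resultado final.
El snap en t = 1 es s = 168.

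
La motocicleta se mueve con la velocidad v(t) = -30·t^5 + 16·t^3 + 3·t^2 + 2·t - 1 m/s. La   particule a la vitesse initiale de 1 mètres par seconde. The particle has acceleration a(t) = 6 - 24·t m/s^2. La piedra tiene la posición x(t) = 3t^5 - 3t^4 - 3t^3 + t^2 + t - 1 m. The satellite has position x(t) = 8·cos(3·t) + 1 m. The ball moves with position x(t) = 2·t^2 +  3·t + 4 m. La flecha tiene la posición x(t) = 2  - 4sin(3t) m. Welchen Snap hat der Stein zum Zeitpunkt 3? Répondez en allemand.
Ausgehend von der Position x(t) = 3·t^5 - 3·t^4 - 3·t^3 + t^2 + t - 1, nehmen wir 4 Ableitungen. Durch Ableiten von der Position erhalten wir die Geschwindigkeit: v(t) = 15·t^4 - 12·t^3 - 9·t^2 + 2·t + 1. Mit d/dt von v(t) finden wir a(t) = 60·t^3 - 36·t^2 - 18·t + 2. Durch Ableiten von der Beschleunigung erhalten wir den Ruck: j(t) = 180·t^2 - 72·t - 18. Die Ableitung von dem Ruck ergibt den Snap: s(t) = 360·t - 72. Wir haben den Snap s(t) = 360·t - 72. Durch Einsetzen von t = 3: s(3) = 1008.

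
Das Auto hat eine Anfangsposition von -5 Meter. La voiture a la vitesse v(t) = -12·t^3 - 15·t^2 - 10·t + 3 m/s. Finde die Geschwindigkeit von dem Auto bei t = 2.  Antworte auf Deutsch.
Wir haben die Geschwindigkeit v(t) = -12·t^3 - 15·t^2 - 10·t + 3. Durch Einsetzen von t = 2: v(2) = -173.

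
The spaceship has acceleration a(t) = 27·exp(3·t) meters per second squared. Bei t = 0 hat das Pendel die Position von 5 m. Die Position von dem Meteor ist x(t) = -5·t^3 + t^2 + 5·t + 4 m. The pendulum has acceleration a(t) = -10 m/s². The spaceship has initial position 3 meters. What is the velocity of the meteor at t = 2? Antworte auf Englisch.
We must differentiate our position equation x(t) = -5·t^3 + t^2 + 5·t + 4 1 time. Differentiating position, we get velocity: v(t) = -15·t^2 + 2·t + 5. We have velocity v(t) = -15·t^2 + 2·t + 5. Substituting t = 2: v(2) = -51.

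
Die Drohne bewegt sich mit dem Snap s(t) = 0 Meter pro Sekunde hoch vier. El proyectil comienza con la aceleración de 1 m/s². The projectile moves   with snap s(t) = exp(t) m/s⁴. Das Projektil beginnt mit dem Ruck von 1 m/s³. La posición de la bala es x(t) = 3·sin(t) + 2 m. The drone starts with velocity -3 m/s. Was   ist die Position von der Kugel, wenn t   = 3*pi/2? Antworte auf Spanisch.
Tenemos la posición x(t) = 3·sin(t) + 2. Sustituyendo t = 3*pi/2: x(3*pi/2) = -1.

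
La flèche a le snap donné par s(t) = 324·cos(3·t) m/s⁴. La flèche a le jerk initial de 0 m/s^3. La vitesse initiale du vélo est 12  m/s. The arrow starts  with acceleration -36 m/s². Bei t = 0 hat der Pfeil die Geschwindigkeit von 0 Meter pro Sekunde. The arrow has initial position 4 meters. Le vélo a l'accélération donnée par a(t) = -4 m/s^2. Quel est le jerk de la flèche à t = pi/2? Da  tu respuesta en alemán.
Wir müssen die Stammfunktion unserer Gleichung für den Snap s(t) = 324·cos(3·t) 1-mal finden. Mit ∫s(t)dt und Anwendung von j(0) = 0, finden wir j(t) = 108·sin(3·t). Wir haben den Ruck j(t) = 108·sin(3·t). Durch Einsetzen von t = pi/2: j(pi/2) = -108.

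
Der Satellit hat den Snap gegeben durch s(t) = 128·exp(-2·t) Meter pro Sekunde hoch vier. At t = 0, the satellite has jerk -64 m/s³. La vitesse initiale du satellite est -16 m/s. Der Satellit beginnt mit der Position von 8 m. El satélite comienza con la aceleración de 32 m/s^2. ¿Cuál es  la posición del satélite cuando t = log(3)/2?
Partiendo del snap s(t) = 128·exp(-2·t), tomamos 4 antiderivadas. La integral del snap es la sacudida. Usando j(0) = -64, obtenemos j(t) = -64·exp(-2·t). La antiderivada de la sacudida es la aceleración. Usando a(0) = 32, obtenemos a(t) = 32·exp(-2·t). Tomando ∫a(t)dt y aplicando v(0) = -16, encontramos v(t) = -16·exp(-2·t). La antiderivada de la velocidad, con x(0) = 8, da la posición: x(t) = 8·exp(-2·t). Tenemos la posición x(t) = 8·exp(-2·t). Sustituyendo t = log(3)/2: x(log(3)/2) = 8/3.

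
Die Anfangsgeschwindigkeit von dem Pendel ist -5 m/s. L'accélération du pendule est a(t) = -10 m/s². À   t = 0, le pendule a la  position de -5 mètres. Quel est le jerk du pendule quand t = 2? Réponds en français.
Nous devons dériver notre équation de l'accélération a(t) = -10 1 fois. En dérivant l'accélération, nous obtenons le jerk: j(t) = 0. En utilisant j(t) = 0 et en substituant t = 2, nous trouvons j = 0.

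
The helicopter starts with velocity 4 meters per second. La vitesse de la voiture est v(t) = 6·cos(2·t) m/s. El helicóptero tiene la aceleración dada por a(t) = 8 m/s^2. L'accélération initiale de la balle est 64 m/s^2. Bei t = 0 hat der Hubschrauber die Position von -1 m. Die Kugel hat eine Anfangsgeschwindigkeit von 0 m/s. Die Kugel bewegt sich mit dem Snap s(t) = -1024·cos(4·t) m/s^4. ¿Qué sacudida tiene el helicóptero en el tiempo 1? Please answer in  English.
We must differentiate our acceleration equation a(t) = 8 1 time. Taking d/dt of a(t), we find j(t) = 0. Using j(t) = 0 and substituting t = 1, we find j = 0.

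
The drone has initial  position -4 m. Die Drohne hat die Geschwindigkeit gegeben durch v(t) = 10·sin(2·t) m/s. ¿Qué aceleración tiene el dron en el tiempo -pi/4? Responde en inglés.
Starting from velocity v(t) = 10·sin(2·t), we take 1 derivative. Taking d/dt of v(t), we find a(t) = 20·cos(2·t). Using a(t) = 20·cos(2·t) and substituting t = -pi/4, we find a = 0.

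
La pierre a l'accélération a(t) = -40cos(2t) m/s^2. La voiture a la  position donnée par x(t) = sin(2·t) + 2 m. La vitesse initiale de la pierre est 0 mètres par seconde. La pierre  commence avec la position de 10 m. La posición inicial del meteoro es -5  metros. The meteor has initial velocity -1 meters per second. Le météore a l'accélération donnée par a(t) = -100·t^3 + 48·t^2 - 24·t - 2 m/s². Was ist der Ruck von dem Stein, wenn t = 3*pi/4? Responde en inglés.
Starting from acceleration a(t) = -40·cos(2·t), we take 1 derivative. The derivative of acceleration gives jerk: j(t) = 80·sin(2·t). Using j(t) = 80·sin(2·t) and substituting t = 3*pi/4, we find j = -80.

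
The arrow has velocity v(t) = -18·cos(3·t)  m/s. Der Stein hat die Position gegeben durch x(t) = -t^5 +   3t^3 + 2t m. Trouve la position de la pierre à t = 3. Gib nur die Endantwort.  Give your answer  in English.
x(3) = -156.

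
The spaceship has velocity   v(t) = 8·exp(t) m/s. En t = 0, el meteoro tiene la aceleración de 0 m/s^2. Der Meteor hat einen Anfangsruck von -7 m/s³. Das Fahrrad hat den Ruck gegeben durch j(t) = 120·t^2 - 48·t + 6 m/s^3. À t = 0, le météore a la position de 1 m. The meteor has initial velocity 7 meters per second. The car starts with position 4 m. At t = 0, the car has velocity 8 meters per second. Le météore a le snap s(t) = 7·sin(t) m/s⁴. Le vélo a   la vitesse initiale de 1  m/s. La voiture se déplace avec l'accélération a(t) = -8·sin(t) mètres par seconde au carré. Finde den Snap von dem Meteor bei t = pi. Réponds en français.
Nous avons le snap s(t) = 7·sin(t). En substituant t = pi: s(pi) = 0.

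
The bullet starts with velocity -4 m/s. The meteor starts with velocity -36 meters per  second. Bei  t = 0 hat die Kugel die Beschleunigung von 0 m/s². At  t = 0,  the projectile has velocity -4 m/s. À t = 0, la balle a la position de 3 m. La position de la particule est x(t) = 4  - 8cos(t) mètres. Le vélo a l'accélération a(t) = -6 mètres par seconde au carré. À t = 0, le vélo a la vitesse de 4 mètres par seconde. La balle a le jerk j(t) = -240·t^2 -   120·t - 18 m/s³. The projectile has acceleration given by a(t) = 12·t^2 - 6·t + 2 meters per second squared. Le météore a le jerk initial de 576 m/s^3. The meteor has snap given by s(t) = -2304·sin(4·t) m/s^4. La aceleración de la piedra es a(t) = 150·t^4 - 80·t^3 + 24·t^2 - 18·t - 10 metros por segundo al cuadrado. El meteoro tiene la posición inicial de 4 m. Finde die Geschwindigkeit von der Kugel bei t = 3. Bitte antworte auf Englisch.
To find the answer, we compute 2 integrals of j(t) = -240·t^2 - 120·t - 18. Finding the antiderivative of j(t) and using a(0) = 0: a(t) = 2·t·(-40·t^2 - 30·t - 9). The integral of acceleration is velocity. Using v(0) = -4, we get v(t) = -20·t^4 - 20·t^3 - 9·t^2 - 4. We have velocity v(t) = -20·t^4 - 20·t^3 - 9·t^2 - 4. Substituting t = 3: v(3) = -2245.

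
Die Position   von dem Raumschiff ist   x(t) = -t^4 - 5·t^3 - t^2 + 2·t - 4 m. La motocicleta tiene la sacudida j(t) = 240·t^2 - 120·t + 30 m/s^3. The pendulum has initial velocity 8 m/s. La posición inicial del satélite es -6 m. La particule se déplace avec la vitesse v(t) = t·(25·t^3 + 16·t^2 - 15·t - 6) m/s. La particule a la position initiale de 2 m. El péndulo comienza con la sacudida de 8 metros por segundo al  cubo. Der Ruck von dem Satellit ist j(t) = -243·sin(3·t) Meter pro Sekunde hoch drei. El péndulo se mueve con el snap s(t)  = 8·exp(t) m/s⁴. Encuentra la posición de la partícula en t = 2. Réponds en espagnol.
Para resolver esto, necesitamos tomar 1 integral de nuestra ecuación de la velocidad v(t) = t·(25·t^3 + 16·t^2 - 15·t - 6). La antiderivada de la velocidad, con x(0) = 2, da la posición: x(t) = 5·t^5 + 4·t^4 - 5·t^3 - 3·t^2 + 2. Usando x(t) = 5·t^5 + 4·t^4 - 5·t^3 - 3·t^2 + 2 y sustituyendo t = 2, encontramos x = 174.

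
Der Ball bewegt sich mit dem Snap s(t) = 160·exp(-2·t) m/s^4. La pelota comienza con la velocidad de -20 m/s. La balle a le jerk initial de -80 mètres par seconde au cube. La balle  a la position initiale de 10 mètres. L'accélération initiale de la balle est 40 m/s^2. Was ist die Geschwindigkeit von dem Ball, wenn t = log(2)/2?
Um dies zu lösen, müssen wir 3 Stammfunktionen unserer Gleichung für den Snap s(t) = 160·exp(-2·t) finden. Mit ∫s(t)dt und Anwendung von j(0) = -80, finden wir j(t) = -80·exp(-2·t). Durch Integration von dem Ruck und Verwendung der Anfangsbedingung a(0) = 40, erhalten wir a(t) = 40·exp(-2·t). Das Integral von der Beschleunigung, mit v(0) = -20, ergibt die Geschwindigkeit: v(t) = -20·exp(-2·t). Mit v(t) = -20·exp(-2·t) und Einsetzen von t = log(2)/2, finden wir v = -10.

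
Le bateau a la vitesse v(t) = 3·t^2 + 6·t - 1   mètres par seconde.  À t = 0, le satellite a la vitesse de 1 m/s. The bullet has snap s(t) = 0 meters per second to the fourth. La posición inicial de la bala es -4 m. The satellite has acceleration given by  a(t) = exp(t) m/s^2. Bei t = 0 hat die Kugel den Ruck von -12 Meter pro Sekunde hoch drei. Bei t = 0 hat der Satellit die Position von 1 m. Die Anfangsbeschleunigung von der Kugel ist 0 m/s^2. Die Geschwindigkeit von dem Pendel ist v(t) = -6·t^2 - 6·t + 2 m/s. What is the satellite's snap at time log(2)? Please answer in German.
Wir müssen unsere Gleichung für die Beschleunigung a(t) = exp(t) 2-mal ableiten. Durch Ableiten von der Beschleunigung erhalten wir den Ruck: j(t) = exp(t). Durch Ableiten von dem Ruck erhalten wir den Snap: s(t) = exp(t). Aus der Gleichung für den Snap s(t) = exp(t), setzen wir t = log(2) ein und erhalten s = 2.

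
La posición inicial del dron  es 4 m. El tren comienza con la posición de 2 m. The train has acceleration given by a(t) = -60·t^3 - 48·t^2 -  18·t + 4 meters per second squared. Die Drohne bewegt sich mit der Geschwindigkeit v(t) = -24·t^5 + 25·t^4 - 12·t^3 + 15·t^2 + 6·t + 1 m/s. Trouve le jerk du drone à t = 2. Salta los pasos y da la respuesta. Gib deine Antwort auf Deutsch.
Bei t = 2, j = -2754.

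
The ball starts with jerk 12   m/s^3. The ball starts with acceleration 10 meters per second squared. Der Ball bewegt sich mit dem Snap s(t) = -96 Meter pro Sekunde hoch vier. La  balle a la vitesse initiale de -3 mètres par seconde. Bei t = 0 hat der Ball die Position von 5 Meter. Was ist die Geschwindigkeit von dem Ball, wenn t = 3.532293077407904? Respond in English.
To find the answer, we compute 3 integrals of s(t) = -96. The antiderivative of snap is jerk. Using j(0) = 12, we get j(t) = 12 - 96·t. The integral of jerk, with a(0) = 10, gives acceleration: a(t) = -48·t^2 + 12·t + 10. Taking ∫a(t)dt and applying v(0) = -3, we find v(t) = -16·t^3 + 6·t^2 + 10·t - 3. We have velocity v(t) = -16·t^3 + 6·t^2 + 10·t - 3. Substituting t = 3.532293077407904: v(3.532293077407904) = -597.978568857767.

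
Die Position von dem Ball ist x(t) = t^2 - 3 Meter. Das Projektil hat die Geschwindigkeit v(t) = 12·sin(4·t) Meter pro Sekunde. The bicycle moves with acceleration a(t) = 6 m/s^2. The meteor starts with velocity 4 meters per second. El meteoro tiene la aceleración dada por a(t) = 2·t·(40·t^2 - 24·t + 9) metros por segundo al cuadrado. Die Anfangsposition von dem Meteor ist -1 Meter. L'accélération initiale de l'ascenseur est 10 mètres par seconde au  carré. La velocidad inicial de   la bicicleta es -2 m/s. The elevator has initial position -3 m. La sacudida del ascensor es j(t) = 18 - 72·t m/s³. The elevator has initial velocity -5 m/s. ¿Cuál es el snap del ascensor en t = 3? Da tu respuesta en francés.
Pour résoudre ceci, nous devons prendre 1 dérivée de notre équation du jerk j(t) = 18 - 72·t. La dérivée du jerk donne le snap: s(t) = -72. En utilisant s(t) = -72 et en substituant t = 3, nous trouvons s = -72.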